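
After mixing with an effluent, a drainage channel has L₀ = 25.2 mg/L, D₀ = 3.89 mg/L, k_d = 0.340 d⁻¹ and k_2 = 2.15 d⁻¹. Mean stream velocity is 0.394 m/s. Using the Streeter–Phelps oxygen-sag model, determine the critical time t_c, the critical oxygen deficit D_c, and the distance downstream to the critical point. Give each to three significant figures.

t_c = [1/(k_2−k_d)] ln[(k_2/k_d)(1 − D₀(k_2−k_d)/(k_d L₀))]
= [1/(2.15−0.340)] ln[(2.15/0.340)(1 − 3.89×1.810/(0.340×25.2))]
= (1/1.810) ln[6.324 × 0.1782] = 0.5525 × ln(1.127) = 0.5525 × 0.1196 = 0.06608 d.
D_c = (k_d/k_2) L₀ e^(−k_d t_c) = (0.340/2.15) × 25.2 × e^(−0.340×0.06608) = 0.1581 × 25.2 × 0.9778 = 3.897 mg/L.
x_c = v t_c = 0.394 m/s × 0.06608 d × 86400 s/d = 2250 m ≈ 2.25 km.

t_c ≈ 0.0661 d; D_c ≈ 3.90 mg/L; x_c ≈ 2.25 km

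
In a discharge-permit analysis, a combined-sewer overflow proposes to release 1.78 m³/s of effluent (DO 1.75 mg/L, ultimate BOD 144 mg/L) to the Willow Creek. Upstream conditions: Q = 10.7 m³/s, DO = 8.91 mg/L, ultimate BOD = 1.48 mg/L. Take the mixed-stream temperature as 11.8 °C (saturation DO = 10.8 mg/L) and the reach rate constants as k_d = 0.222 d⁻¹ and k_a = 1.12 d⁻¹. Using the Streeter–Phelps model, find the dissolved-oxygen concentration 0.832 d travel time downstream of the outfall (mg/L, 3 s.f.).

DO ≈ 7.29 mg/L

Mixed DO = (10.7×8.91 + 1.78×1.75)/(10.7+1.78) = 98.45/12.48 = 7.889 mg/L.
Mixed L₀ = (10.7×1.48 + 1.78×144)/(12.48) = 272.2/12.48 = 21.81 mg/L.
Initial deficit D₀ = C_s − DO₀ = 10.8 − 7.889 = 2.911 mg/L.
D(0.832) = [0.222×21.81/(1.12−0.222)](e^(−0.222×0.832) − e^(−1.12×0.832)) + 2.911 e^(−1.12×0.832)
= 5.391 × (0.8314 − 0.3938) + 2.911 × 0.3938 = 3.505 mg/L.
DO = 10.8 − 3.505 = 7.295 mg/L.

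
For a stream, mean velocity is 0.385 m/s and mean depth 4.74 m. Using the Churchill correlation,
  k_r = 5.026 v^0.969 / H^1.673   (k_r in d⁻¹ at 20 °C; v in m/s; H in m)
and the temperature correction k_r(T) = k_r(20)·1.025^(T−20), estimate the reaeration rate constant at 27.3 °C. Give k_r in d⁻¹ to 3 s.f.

k_r ≈ 0.177 d⁻¹

k_r(20) = 5.026 × 0.385^0.969 / 4.74^1.673 = 5.026 × 0.3966 / 13.51 = 0.1476 d⁻¹.
k_r(27.3) = 0.1476 × 1.025^(27.3−20) = 0.1476 × 1.198 = 0.1767 d⁻¹.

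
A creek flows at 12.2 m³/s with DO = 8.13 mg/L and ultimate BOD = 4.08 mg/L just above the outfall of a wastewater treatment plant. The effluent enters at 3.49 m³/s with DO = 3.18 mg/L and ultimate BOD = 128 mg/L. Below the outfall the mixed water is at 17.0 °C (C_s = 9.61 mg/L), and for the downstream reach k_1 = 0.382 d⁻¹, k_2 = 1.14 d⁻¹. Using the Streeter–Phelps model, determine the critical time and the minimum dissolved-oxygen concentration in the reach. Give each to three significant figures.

t_c ≈ 1.21 d; minimum DO ≈ 2.93 mg/L

Mixed DO = (12.2×8.13 + 3.49×3.18)/(12.2+3.49) = 110.3/15.69 = 7.029 mg/L.
Mixed L₀ = (12.2×4.08 + 3.49×128)/(15.69) = 496.5/15.69 = 31.64 mg/L.
Initial deficit D₀ = C_s − DO₀ = 9.61 − 7.029 = 2.581 mg/L.
t_c = (1/0.7580) ln[(1.14/0.382)(1 − 2.581×0.7580/(0.382×31.64))] = 1.319 × ln(2.501) = 1.210 d.
D_c = (0.382/1.14) × 31.64 × e^(−0.382×1.210) = 0.3351 × 31.64 × 0.6300 = 6.680 mg/L.
Minimum DO = 9.61 − 6.680 = 2.930 mg/L.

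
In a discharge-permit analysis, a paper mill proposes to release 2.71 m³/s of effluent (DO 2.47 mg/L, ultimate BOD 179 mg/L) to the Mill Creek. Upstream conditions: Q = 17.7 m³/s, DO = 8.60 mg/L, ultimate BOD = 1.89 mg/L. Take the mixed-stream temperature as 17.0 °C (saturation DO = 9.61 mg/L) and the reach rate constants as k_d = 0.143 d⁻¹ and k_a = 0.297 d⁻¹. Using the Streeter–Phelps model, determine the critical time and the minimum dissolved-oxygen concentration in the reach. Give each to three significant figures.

t_c ≈ 4.22 d; minimum DO ≈ 2.92 mg/L

Mixed DO = (17.7×8.60 + 2.71×2.47)/(17.7+2.71) = 158.9/20.41 = 7.786 mg/L.
Mixed L₀ = (17.7×1.89 + 2.71×179)/(20.41) = 518.5/20.41 = 25.41 mg/L.
Initial deficit D₀ = C_s − DO₀ = 9.61 − 7.786 = 1.824 mg/L.
t_c = (1/0.1540) ln[(0.297/0.143)(1 − 1.824×0.1540/(0.143×25.41))] = 6.494 × ln(1.916) = 4.224 d.
D_c = (0.143/0.297) × 25.41 × e^(−0.143×4.224) = 0.4815 × 25.41 × 0.5466 = 6.687 mg/L.
Minimum DO = 9.61 − 6.687 = 2.923 mg/L.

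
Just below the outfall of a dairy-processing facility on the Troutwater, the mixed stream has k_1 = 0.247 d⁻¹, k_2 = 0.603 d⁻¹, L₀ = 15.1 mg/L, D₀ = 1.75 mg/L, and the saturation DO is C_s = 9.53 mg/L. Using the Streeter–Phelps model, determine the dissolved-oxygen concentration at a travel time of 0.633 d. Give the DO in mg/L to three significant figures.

DO ≈ 6.53 mg/L

k_1 L₀/(k_2−k_1) = 0.247×15.1/(0.603−0.247) = 3.730/0.3560 = 10.48 mg/L.
e^(−k_1 t) = e^(−0.247×0.6330) = 0.8553; e^(−k_2 t) = e^(−0.603×0.6330) = 0.6827.
D = 10.48 × (0.8553 − 0.6827) + 1.75 × 0.6827 = 1.808 + 1.195 = 3.003 mg/L.
DO = C_s − D = 9.53 − 3.003 = 6.527 mg/L.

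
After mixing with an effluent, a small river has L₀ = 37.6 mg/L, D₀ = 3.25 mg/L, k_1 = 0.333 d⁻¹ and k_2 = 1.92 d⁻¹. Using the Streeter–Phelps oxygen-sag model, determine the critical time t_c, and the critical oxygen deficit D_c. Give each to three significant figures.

t_c ≈ 0.769 d; D_c ≈ 5.05 mg/L

At the critical point dD/dt = 0, so k_1 L₀ e^(−k_1 t) = k_2 D. Substituting D(t) from the Streeter–Phelps equation and solving for t gives
t_c = ln[(k_2/k_1)(1 − D₀(k_2−k_1)/(k_1 L₀))] / (k_2−k_1).
Here k_2−k_1 = 1.587 d⁻¹ and 1 − D₀(k_2−k_1)/(k_1 L₀) = 1 − 3.25×1.587/(0.333×37.6) = 0.5881, so
t_c = ln(5.766 × 0.5881) / 1.587 = 1.221 / 1.587 = 0.7694 d.
L(t_c) = L₀ e^(−k_1 t_c) = 37.6 × 0.7740 = 29.10 mg/L, and at the critical point k_2 D_c = k_1 L, so D_c = (0.333/1.92) × 29.10 = 5.047 mg/L.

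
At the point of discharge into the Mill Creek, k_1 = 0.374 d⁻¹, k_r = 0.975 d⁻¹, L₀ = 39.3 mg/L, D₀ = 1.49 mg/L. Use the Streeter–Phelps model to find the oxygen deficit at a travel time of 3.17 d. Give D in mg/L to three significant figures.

D ≈ 6.43 mg/L

k_1 L₀/(k_r−k_1) = 0.374×39.3/(0.975−0.374) = 14.70/0.6010 = 24.46 mg/L.
e^(−k_1 t) = e^(−0.374×3.170) = 0.3056; e^(−k_r t) = e^(−0.975×3.170) = 0.04547.
D = 24.46 × (0.3056 − 0.04547) + 1.49 × 0.04547 = 6.361 + 0.06775 = 6.429 mg/L.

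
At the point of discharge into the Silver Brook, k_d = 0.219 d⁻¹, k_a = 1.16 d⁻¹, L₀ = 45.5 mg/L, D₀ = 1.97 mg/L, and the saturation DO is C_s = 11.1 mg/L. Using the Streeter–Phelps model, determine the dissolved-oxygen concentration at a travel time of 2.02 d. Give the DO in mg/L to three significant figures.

DO ≈ 5.12 mg/L

k_d L₀/(k_a−k_d) = 0.219×45.5/(1.16−0.219) = 9.964/0.9410 = 10.59 mg/L.
e^(−k_d t) = e^(−0.219×2.020) = 0.6425; e^(−k_a t) = e^(−1.16×2.020) = 0.09602.
D = 10.59 × (0.6425 − 0.09602) + 1.97 × 0.09602 = 5.787 + 0.1892 = 5.976 mg/L.
DO = C_s − D = 11.1 − 5.976 = 5.124 mg/L.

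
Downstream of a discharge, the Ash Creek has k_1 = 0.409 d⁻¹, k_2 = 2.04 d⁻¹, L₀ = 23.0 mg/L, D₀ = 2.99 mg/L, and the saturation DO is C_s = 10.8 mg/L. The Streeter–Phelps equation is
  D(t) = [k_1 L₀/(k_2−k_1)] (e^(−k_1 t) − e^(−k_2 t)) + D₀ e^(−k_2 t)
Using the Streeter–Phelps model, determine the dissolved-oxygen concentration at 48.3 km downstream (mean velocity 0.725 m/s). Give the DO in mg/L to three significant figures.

DO ≈ 7.17 mg/L

Travel time t = x/v = 48.3 km / (0.725 m/s) = 48300 m / 0.725 m/s = 66620 s = 0.7711 d.
k_1 L₀/(k_2−k_1) = 0.409×23.0/(2.04−0.409) = 9.407/1.631 = 5.768 mg/L.
e^(−k_1 t) = e^(−0.409×0.7711) = 0.7295; e^(−k_2 t) = e^(−2.04×0.7711) = 0.2074.
D = 5.768 × (0.7295 − 0.2074) + 2.99 × 0.2074 = 3.011 + 0.6202 = 3.631 mg/L.
DO = C_s − D = 10.8 − 3.631 = 7.169 mg/L.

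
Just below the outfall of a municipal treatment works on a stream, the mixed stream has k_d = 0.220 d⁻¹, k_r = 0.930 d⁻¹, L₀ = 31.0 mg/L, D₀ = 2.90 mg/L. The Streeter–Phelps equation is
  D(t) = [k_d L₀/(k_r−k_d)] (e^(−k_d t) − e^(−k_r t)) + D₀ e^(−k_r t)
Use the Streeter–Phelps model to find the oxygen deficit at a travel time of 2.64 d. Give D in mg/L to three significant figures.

D ≈ 4.80 mg/L

k_d L₀/(k_r−k_d) = 0.220×31.0/(0.930−0.220) = 6.820/0.7100 = 9.606 mg/L.
e^(−k_d t) = e^(−0.220×2.640) = 0.5595; e^(−k_r t) = e^(−0.930×2.640) = 0.08585.
D = 9.606 × (0.5595 − 0.08585) + 2.90 × 0.08585 = 4.549 + 0.2490 = 4.798 mg/L.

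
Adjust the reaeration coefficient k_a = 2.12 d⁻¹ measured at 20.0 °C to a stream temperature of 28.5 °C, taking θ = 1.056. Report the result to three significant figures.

k_a(T₂) = k_a(T₁) · θ^(T₂−T₁) = 2.12 × 1.056^(28.5−20.0)
= 2.12 × 1.056^8.50 = 2.12 × 1.589 = 3.369 d⁻¹.

k_a ≈ 3.37 d⁻¹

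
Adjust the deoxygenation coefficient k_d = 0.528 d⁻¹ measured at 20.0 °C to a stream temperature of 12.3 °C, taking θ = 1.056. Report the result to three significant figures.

k_d ≈ 0.347 d⁻¹

k_d(T₂) = k_d(T₁) · θ^(T₂−T₁) = 0.528 × 1.056^(12.3−20.0)
= 0.528 × 1.056^-7.70 = 0.528 × 0.6573 = 0.3471 d⁻¹.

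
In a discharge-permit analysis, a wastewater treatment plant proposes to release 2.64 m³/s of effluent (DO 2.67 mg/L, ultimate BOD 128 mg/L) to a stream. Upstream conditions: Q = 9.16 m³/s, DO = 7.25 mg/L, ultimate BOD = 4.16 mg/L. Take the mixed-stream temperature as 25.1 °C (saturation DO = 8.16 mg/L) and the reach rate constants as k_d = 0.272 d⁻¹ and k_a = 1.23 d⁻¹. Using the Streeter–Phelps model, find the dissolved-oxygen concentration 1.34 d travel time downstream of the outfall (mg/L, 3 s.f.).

DO ≈ 3.24 mg/L

Mixed DO = (9.16×7.25 + 2.64×2.67)/(9.16+2.64) = 73.46/11.80 = 6.225 mg/L.
Mixed L₀ = (9.16×4.16 + 2.64×128)/(11.80) = 376.0/11.80 = 31.87 mg/L.
Initial deficit D₀ = C_s − DO₀ = 8.16 − 6.225 = 1.935 mg/L.
D(1.34) = [0.272×31.87/(1.23−0.272)](e^(−0.272×1.34) − e^(−1.23×1.34)) + 1.935 e^(−1.23×1.34)
= 9.048 × (0.6946 − 0.1924) + 1.935 × 0.1924 = 4.916 mg/L.
DO = 8.16 − 4.916 = 3.244 mg/L.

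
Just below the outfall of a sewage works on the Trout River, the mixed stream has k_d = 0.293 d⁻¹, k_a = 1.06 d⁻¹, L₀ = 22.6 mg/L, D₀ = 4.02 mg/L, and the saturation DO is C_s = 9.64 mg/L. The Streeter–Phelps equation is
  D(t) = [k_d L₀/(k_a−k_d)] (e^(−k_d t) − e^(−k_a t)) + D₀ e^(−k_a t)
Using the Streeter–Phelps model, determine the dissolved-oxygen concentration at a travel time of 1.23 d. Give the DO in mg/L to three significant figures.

k_d L₀/(k_a−k_d) = 0.293×22.6/(1.06−0.293) = 6.622/0.7670 = 8.633 mg/L.
e^(−k_d t) = e^(−0.293×1.230) = 0.6974; e^(−k_a t) = e^(−1.06×1.230) = 0.2715.
D = 8.633 × (0.6974 − 0.2715) + 4.02 × 0.2715 = 3.677 + 1.091 = 4.768 mg/L.
DO = C_s − D = 9.64 − 4.768 = 4.872 mg/L.

DO ≈ 4.87 mg/L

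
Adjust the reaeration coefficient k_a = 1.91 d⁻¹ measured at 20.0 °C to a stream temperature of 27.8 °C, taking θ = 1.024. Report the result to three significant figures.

k_a ≈ 2.30 d⁻¹

k_a(T₂) = k_a(T₁) · θ^(T₂−T₁) = 1.91 × 1.024^(27.8−20.0)
= 1.91 × 1.024^7.80 = 1.91 × 1.203 = 2.298 d⁻¹.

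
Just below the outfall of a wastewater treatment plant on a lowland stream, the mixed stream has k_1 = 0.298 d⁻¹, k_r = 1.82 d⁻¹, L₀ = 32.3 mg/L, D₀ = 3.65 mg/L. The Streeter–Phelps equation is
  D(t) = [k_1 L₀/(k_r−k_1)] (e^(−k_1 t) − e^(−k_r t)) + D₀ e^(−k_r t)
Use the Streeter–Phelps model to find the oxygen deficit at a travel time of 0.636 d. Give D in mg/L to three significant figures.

k_1 L₀/(k_r−k_1) = 0.298×32.3/(1.82−0.298) = 9.625/1.522 = 6.324 mg/L.
e^(−k_1 t) = e^(−0.298×0.6360) = 0.8273; e^(−k_r t) = e^(−1.82×0.6360) = 0.3143.
D = 6.324 × (0.8273 − 0.3143) + 3.65 × 0.3143 = 3.245 + 1.147 = 4.392 mg/L.

D ≈ 4.39 mg/L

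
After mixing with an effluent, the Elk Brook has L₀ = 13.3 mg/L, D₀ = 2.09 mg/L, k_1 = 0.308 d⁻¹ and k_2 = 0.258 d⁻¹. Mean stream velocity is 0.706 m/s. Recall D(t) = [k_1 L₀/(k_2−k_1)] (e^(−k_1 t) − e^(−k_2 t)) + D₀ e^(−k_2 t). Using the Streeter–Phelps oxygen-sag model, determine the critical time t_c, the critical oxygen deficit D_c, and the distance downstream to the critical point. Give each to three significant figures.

t_c = [1/(k_2−k_1)] ln[(k_2/k_1)(1 − D₀(k_2−k_1)/(k_1 L₀))]
= [1/(0.258−0.308)] ln[(0.258/0.308)(1 − 2.09×-0.05000/(0.308×13.3))]
= (1/-0.05000) ln[0.8377 × 1.026] = -20.00 × ln(0.8590) = -20.00 × -0.1519 = 3.039 d.
D_c = (k_1/k_2) L₀ e^(−k_1 t_c) = (0.308/0.258) × 13.3 × e^(−0.308×3.039) = 1.194 × 13.3 × 0.3922 = 6.227 mg/L.
x_c = v t_c = 0.706 m/s × 3.039 d × 86400 s/d = 185400 m ≈ 185 km.

t_c ≈ 3.04 d; D_c ≈ 6.23 mg/L; x_c ≈ 185 km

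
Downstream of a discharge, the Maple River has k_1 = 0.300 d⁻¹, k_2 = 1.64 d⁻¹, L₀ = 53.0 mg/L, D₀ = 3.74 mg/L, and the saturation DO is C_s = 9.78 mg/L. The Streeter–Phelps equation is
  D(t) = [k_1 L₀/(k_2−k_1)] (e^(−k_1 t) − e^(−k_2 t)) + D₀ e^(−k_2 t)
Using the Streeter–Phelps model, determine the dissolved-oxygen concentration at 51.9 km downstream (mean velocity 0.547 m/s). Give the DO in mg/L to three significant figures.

DO ≈ 2.59 mg/L

Travel time t = x/v = 51.9 km / (0.547 m/s) = 51900 m / 0.547 m/s = 94880 s = 1.098 d.
k_1 L₀/(k_2−k_1) = 0.300×53.0/(1.64−0.300) = 15.90/1.340 = 11.87 mg/L.
e^(−k_1 t) = e^(−0.300×1.098) = 0.7193; e^(−k_2 t) = e^(−1.64×1.098) = 0.1651.
D = 11.87 × (0.7193 − 0.1651) + 3.74 × 0.1651 = 6.576 + 0.6176 = 7.193 mg/L.
DO = C_s − D = 9.78 − 7.193 = 2.587 mg/L.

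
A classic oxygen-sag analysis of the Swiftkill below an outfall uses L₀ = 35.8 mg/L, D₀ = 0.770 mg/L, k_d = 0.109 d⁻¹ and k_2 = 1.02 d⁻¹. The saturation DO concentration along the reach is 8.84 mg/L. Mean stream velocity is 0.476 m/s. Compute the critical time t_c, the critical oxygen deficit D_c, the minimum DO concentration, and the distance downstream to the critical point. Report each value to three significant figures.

t_c ≈ 2.24 d; D_c ≈ 3.00 mg/L; min DO ≈ 5.84 mg/L; x_c ≈ 92.0 km

With k_2/k_d = 9.358 and 1 − D₀(k_2−k_d)/(k_d L₀) = 0.8202,
t_c = ln(9.358 × 0.8202) / (1.02 − 0.109) = ln(7.676) / 0.9110 = 2.038/0.9110 = 2.237 d.
L(t_c) = L₀ e^(−k_d t_c) = 35.8 × 0.7836 = 28.05 mg/L, and at the critical point k_2 D_c = k_d L, so D_c = (0.109/1.02) × 28.05 = 2.998 mg/L.
Minimum DO = C_s − D_c = 8.84 − 2.998 = 5.842 mg/L.
x_c = v t_c = 0.476 m/s × 2.237 d × 86400 s/d = 92010 m ≈ 92.0 km.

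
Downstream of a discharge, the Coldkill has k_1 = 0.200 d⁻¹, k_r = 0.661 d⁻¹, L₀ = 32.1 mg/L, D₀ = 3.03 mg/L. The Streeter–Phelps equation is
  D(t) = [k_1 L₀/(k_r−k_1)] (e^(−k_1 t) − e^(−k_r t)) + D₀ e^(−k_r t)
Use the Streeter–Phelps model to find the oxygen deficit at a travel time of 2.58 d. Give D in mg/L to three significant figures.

D ≈ 6.33 mg/L

k_1 L₀/(k_r−k_1) = 0.200×32.1/(0.661−0.200) = 6.420/0.4610 = 13.93 mg/L.
e^(−k_1 t) = e^(−0.200×2.580) = 0.5969; e^(−k_r t) = e^(−0.661×2.580) = 0.1817.
D = 13.93 × (0.5969 − 0.1817) + 3.03 × 0.1817 = 5.782 + 0.5506 = 6.333 mg/L.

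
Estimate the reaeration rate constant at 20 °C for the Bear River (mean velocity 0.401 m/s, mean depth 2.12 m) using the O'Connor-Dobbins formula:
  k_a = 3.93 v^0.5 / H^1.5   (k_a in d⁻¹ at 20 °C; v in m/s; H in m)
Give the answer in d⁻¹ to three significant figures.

k_a = 3.93 × 0.401^0.5 / 2.12^1.5 = 3.93 × 0.6332 / 3.087 = 0.8062 d⁻¹.

k_a ≈ 0.806 d⁻¹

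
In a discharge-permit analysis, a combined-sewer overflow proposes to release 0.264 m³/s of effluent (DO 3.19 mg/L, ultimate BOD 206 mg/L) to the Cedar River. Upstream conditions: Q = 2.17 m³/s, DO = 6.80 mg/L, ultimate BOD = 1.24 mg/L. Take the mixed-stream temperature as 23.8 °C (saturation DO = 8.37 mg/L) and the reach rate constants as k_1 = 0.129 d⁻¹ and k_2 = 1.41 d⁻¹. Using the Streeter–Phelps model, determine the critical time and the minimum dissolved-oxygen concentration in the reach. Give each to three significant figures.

Mixed DO = (2.17×6.80 + 0.264×3.19)/(2.17+0.264) = 15.60/2.434 = 6.408 mg/L.
Mixed L₀ = (2.17×1.24 + 0.264×206)/(2.434) = 57.07/2.434 = 23.45 mg/L.
Initial deficit D₀ = C_s − DO₀ = 8.37 − 6.408 = 1.962 mg/L.
t_c = (1/1.281) ln[(1.41/0.129)(1 − 1.962×1.281/(0.129×23.45))] = 0.7806 × ln(1.851) = 0.4805 d.
D_c = (0.129/1.41) × 23.45 × e^(−0.129×0.4805) = 0.09149 × 23.45 × 0.9399 = 2.016 mg/L.
Minimum DO = 8.37 − 2.016 = 6.354 mg/L.

t_c ≈ 0.481 d; minimum DO ≈ 6.35 mg/L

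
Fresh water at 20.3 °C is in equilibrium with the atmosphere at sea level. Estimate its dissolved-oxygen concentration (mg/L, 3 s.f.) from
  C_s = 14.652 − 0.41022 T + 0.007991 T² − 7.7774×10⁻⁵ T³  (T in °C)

C_s = 14.652 − 0.41022×20.3 + 0.007991×20.3² − 7.7774×10⁻⁵×20.3³ = 8.967 mg/L.

C_s ≈ 8.97 mg/L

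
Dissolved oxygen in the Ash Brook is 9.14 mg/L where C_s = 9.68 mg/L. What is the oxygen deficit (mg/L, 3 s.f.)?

D = C_s − C = 9.68 − 9.14 = 0.540 mg/L.

D ≈ 0.540 mg/L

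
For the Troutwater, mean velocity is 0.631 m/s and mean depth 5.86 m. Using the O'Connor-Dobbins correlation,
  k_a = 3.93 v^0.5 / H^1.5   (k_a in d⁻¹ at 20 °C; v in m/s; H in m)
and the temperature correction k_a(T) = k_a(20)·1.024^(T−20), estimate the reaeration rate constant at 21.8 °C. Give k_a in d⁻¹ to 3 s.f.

k_a ≈ 0.230 d⁻¹

k_a(20) = 3.93 × 0.631^0.5 / 5.86^1.5 = 3.93 × 0.7944 / 14.19 = 0.2201 d⁻¹.
k_a(21.8) = 0.2201 × 1.024^(21.8−20) = 0.2201 × 1.044 = 0.2297 d⁻¹.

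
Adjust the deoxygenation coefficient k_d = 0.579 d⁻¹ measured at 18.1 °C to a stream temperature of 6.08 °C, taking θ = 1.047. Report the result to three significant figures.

k_d ≈ 0.333 d⁻¹

k_d(T₂) = k_d(T₁) · θ^(T₂−T₁) = 0.579 × 1.047^(6.08−18.1)
= 0.579 × 1.047^-12.0 = 0.579 × 0.5758 = 0.3334 d⁻¹.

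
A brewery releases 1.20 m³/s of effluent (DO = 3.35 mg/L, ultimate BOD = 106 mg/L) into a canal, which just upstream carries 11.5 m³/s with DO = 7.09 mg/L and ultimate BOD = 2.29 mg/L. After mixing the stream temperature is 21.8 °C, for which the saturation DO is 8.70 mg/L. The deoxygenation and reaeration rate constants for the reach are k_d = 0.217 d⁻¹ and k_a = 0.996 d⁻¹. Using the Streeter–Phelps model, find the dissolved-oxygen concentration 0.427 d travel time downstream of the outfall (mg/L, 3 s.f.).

DO ≈ 6.55 mg/L

Mixed DO = (11.5×7.09 + 1.20×3.35)/(11.5+1.20) = 85.55/12.70 = 6.737 mg/L.
Mixed L₀ = (11.5×2.29 + 1.20×106)/(12.70) = 153.5/12.70 = 12.09 mg/L.
Initial deficit D₀ = C_s − DO₀ = 8.70 − 6.737 = 1.963 mg/L.
D(0.427) = [0.217×12.09/(0.996−0.217)](e^(−0.217×0.427) − e^(−0.996×0.427)) + 1.963 e^(−0.996×0.427)
= 3.368 × (0.9115 − 0.6536) + 1.963 × 0.6536 = 2.152 mg/L.
DO = 8.70 − 2.152 = 6.548 mg/L.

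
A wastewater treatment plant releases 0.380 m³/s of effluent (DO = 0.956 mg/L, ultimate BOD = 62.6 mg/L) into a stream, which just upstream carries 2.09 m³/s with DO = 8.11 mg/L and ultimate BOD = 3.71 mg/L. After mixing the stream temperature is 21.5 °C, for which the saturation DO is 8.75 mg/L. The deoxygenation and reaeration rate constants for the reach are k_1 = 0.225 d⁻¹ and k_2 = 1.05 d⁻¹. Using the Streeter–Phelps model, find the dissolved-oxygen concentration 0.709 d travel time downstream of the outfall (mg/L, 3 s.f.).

Mixed DO = (2.09×8.11 + 0.380×0.956)/(2.09+0.380) = 17.31/2.470 = 7.009 mg/L.
Mixed L₀ = (2.09×3.71 + 0.380×62.6)/(2.470) = 31.54/2.470 = 12.77 mg/L.
Initial deficit D₀ = C_s − DO₀ = 8.75 − 7.009 = 1.741 mg/L.
D(0.709) = [0.225×12.77/(1.05−0.225)](e^(−0.225×0.709) − e^(−1.05×0.709)) + 1.741 e^(−1.05×0.709)
= 3.483 × (0.8525 − 0.4750) + 1.741 × 0.4750 = 2.142 mg/L.
DO = 8.75 − 2.142 = 6.608 mg/L.

DO ≈ 6.61 mg/L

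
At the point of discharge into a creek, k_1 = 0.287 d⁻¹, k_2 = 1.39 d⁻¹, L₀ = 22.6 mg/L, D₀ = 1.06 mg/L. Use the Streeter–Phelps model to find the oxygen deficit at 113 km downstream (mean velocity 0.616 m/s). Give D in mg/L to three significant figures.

D ≈ 2.95 mg/L

Travel time t = x/v = 113 km / (0.616 m/s) = 113000 m / 0.616 m/s = 183400 s = 2.123 d.
k_1 L₀/(k_2−k_1) = 0.287×22.6/(1.39−0.287) = 6.486/1.103 = 5.881 mg/L.
e^(−k_1 t) = e^(−0.287×2.123) = 0.5437; e^(−k_2 t) = e^(−1.39×2.123) = 0.05228.
D = 5.881 × (0.5437 − 0.05228) + 1.06 × 0.05228 = 2.890 + 0.05541 = 2.945 mg/L.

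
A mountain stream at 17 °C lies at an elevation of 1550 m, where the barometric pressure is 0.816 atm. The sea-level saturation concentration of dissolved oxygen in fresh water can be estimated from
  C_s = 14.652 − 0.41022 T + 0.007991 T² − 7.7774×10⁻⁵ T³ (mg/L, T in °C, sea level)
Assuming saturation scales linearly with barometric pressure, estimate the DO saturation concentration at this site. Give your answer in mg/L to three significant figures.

At sea level: C_s = 14.652 − 0.41022×17 + 0.007991×17² − 7.7774×10⁻⁵×17³ = 9.606 mg/L.
Pressure correction: C_s' = 9.606 × 0.816 = 7.838 mg/L.

C_s ≈ 7.84 mg/L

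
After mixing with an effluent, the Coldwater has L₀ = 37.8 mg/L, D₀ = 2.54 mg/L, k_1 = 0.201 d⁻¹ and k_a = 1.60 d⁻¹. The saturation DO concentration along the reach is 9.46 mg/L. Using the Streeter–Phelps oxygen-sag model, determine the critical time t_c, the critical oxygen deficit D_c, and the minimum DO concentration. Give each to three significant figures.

t_c ≈ 1.03 d; D_c ≈ 3.86 mg/L; min DO ≈ 5.60 mg/L

With k_a/k_1 = 7.960 and 1 − D₀(k_a−k_1)/(k_1 L₀) = 0.5323,
t_c = ln(7.960 × 0.5323) / (1.60 − 0.201) = ln(4.237) / 1.399 = 1.444/1.399 = 1.032 d.
D_c = (k_1/k_a) L₀ e^(−k_1 t_c) = (0.201/1.60) × 37.8 × e^(−0.201×1.032) = 0.1256 × 37.8 × 0.8127 = 3.859 mg/L.
Minimum DO = C_s − D_c = 9.46 − 3.859 = 5.601 mg/L.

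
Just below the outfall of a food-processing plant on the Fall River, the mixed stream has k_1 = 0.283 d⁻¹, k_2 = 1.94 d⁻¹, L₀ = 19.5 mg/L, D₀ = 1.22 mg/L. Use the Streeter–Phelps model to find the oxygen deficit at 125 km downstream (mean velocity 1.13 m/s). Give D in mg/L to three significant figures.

D ≈ 2.14 mg/L

Travel time t = x/v = 125 km / (1.13 m/s) = 125000 m / 1.13 m/s = 110600 s = 1.280 d.
k_1 L₀/(k_2−k_1) = 0.283×19.5/(1.94−0.283) = 5.518/1.657 = 3.330 mg/L.
e^(−k_1 t) = e^(−0.283×1.280) = 0.6961; e^(−k_2 t) = e^(−1.94×1.280) = 0.08342.
D = 3.330 × (0.6961 − 0.08342) + 1.22 × 0.08342 = 2.040 + 0.1018 = 2.142 mg/L.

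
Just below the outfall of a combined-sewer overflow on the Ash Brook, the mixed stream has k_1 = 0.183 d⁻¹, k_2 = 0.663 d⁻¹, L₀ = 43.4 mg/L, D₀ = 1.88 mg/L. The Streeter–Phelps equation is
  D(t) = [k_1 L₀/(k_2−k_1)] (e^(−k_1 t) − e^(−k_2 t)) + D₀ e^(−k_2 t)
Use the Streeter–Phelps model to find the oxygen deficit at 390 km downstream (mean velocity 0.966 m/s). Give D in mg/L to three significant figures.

D ≈ 6.37 mg/L

Travel time t = x/v = 390 km / (0.966 m/s) = 390000 m / 0.966 m/s = 403700 s = 4.673 d.
k_1 L₀/(k_2−k_1) = 0.183×43.4/(0.663−0.183) = 7.942/0.4800 = 16.55 mg/L.
e^(−k_1 t) = e^(−0.183×4.673) = 0.4252; e^(−k_2 t) = e^(−0.663×4.673) = 0.04514.
D = 16.55 × (0.4252 − 0.04514) + 1.88 × 0.04514 = 6.289 + 0.08486 = 6.374 mg/L.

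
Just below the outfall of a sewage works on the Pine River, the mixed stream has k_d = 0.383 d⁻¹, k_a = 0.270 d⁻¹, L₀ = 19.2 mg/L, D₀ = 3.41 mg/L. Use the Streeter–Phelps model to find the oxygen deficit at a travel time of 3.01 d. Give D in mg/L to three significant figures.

k_d L₀/(k_a−k_d) = 0.383×19.2/(0.270−0.383) = 7.354/-0.1130 = -65.08 mg/L.
e^(−k_d t) = e^(−0.383×3.010) = 0.3157; e^(−k_a t) = e^(−0.270×3.010) = 0.4437.
D = -65.08 × (0.3157 − 0.4437) + 3.41 × 0.4437 = 8.324 + 1.513 = 9.837 mg/L.

D ≈ 9.84 mg/L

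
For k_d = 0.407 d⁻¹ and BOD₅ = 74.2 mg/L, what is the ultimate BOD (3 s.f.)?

BOD₅ = L₀(1 − e^(−5k_d)) ⇒ L₀ = BOD₅ / (1 − e^(−5×0.407))
= 74.2 / (1 − 0.1307) = 74.2 / 0.8693 = 85.35 mg/L.

L₀ ≈ 85.4 mg/L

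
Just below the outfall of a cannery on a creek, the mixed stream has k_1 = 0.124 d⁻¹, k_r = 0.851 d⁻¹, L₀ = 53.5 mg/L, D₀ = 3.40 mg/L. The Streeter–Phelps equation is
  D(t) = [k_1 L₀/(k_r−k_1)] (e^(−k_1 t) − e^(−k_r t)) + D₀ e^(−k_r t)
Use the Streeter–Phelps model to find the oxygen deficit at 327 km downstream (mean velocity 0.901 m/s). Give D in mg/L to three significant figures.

D ≈ 5.26 mg/L

Travel time t = x/v = 327 km / (0.901 m/s) = 327000 m / 0.901 m/s = 362900 s = 4.201 d.
k_1 L₀/(k_r−k_1) = 0.124×53.5/(0.851−0.124) = 6.634/0.7270 = 9.125 mg/L.
e^(−k_1 t) = e^(−0.124×4.201) = 0.5940; e^(−k_r t) = e^(−0.851×4.201) = 0.02802.
D = 9.125 × (0.5940 − 0.02802) + 3.40 × 0.02802 = 5.165 + 0.09528 = 5.260 mg/L.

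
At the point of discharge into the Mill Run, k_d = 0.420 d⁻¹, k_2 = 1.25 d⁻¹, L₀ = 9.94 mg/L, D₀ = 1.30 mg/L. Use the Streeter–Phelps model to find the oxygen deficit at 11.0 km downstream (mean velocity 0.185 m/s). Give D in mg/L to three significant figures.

Travel time t = x/v = 11.0 km / (0.185 m/s) = 11000 m / 0.185 m/s = 59460 s = 0.6882 d.
k_d L₀/(k_2−k_d) = 0.420×9.94/(1.25−0.420) = 4.175/0.8300 = 5.030 mg/L.
e^(−k_d t) = e^(−0.420×0.6882) = 0.7490; e^(−k_2 t) = e^(−1.25×0.6882) = 0.4231.
D = 5.030 × (0.7490 − 0.4231) + 1.30 × 0.4231 = 1.639 + 0.5500 = 2.189 mg/L.

D ≈ 2.19 mg/L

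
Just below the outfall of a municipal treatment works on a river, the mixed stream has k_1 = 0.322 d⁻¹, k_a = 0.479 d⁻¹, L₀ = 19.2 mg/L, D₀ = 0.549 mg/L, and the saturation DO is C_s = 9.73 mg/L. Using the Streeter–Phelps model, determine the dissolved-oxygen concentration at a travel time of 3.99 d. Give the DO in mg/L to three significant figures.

DO ≈ 4.58 mg/L

k_1 L₀/(k_a−k_1) = 0.322×19.2/(0.479−0.322) = 6.182/0.1570 = 39.38 mg/L.
e^(−k_1 t) = e^(−0.322×3.990) = 0.2767; e^(−k_a t) = e^(−0.479×3.990) = 0.1479.
D = 39.38 × (0.2767 − 0.1479) + 0.549 × 0.1479 = 5.072 + 0.08120 = 5.154 mg/L.
DO = C_s − D = 9.73 − 5.154 = 4.576 mg/L.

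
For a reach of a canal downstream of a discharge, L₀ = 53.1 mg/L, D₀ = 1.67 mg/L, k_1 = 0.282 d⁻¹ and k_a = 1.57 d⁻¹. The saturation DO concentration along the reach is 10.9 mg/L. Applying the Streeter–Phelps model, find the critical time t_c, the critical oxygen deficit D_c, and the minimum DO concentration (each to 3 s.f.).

t_c ≈ 1.21 d; D_c ≈ 6.78 mg/L; min DO ≈ 4.12 mg/L

At the critical point dD/dt = 0, so k_1 L₀ e^(−k_1 t) = k_a D. Substituting D(t) from the Streeter–Phelps equation and solving for t gives
t_c = ln[(k_a/k_1)(1 − D₀(k_a−k_1)/(k_1 L₀))] / (k_a−k_1).
Here k_a−k_1 = 1.288 d⁻¹ and 1 − D₀(k_a−k_1)/(k_1 L₀) = 1 − 1.67×1.288/(0.282×53.1) = 0.8564, so
t_c = ln(5.567 × 0.8564) / 1.288 = 1.562 / 1.288 = 1.213 d.
D_c = (k_1/k_a) L₀ e^(−k_1 t_c) = (0.282/1.57) × 53.1 × e^(−0.282×1.213) = 0.1796 × 53.1 × 0.7104 = 6.775 mg/L.
Minimum DO = C_s − D_c = 10.9 − 6.775 = 4.125 mg/L.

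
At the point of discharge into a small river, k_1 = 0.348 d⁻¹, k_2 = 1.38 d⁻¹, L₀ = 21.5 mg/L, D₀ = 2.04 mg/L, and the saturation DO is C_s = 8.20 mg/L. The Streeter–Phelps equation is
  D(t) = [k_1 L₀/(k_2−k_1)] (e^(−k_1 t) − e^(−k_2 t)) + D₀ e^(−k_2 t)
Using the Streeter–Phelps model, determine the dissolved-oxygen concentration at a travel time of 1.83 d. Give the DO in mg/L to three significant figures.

DO ≈ 4.78 mg/L

k_1 L₀/(k_2−k_1) = 0.348×21.5/(1.38−0.348) = 7.482/1.032 = 7.250 mg/L.
e^(−k_1 t) = e^(−0.348×1.830) = 0.5290; e^(−k_2 t) = e^(−1.38×1.830) = 0.08003.
D = 7.250 × (0.5290 − 0.08003) + 2.04 × 0.08003 = 3.255 + 0.1633 = 3.418 mg/L.
DO = C_s − D = 8.20 − 3.418 = 4.782 mg/L.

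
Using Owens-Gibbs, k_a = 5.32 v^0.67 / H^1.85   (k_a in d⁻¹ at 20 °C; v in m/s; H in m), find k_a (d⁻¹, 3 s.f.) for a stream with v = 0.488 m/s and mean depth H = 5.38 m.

k_a = 5.32 × 0.488^0.67 / 5.38^1.85 = 5.32 × 0.6184 / 22.49 = 0.1463 d⁻¹.

k_a ≈ 0.146 d⁻¹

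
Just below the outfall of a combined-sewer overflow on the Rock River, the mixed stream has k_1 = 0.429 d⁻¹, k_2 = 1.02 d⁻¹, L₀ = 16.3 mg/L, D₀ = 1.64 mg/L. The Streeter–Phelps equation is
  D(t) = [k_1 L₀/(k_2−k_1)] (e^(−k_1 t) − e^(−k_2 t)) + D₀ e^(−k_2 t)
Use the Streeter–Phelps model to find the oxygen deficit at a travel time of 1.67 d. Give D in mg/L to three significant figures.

k_1 L₀/(k_2−k_1) = 0.429×16.3/(1.02−0.429) = 6.993/0.5910 = 11.83 mg/L.
e^(−k_1 t) = e^(−0.429×1.670) = 0.4885; e^(−k_2 t) = e^(−1.02×1.670) = 0.1821.
D = 11.83 × (0.4885 − 0.1821) + 1.64 × 0.1821 = 3.626 + 0.2986 = 3.924 mg/L.

D ≈ 3.92 mg/L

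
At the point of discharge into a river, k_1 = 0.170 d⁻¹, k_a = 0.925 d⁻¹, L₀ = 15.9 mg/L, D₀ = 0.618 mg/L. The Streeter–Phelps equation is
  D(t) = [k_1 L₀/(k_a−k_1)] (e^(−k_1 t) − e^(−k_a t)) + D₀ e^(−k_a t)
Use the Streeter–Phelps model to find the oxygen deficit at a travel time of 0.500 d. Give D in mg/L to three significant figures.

k_1 L₀/(k_a−k_1) = 0.170×15.9/(0.925−0.170) = 2.703/0.7550 = 3.580 mg/L.
e^(−k_1 t) = e^(−0.170×0.5000) = 0.9185; e^(−k_a t) = e^(−0.925×0.5000) = 0.6297.
D = 3.580 × (0.9185 − 0.6297) + 0.618 × 0.6297 = 1.034 + 0.3892 = 1.423 mg/L.

D ≈ 1.42 mg/L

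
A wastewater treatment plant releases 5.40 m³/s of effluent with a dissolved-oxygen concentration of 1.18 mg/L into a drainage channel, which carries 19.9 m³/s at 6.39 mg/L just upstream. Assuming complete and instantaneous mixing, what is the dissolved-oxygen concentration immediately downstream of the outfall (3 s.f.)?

Flow-weighted mixing: C = (Q_r C_r + Q_w C_w)/(Q_r + Q_w)
= (19.9×6.39 + 5.40×1.18)/(19.9 + 5.40) = 133.5/25.30 = 5.278 mg/L.

5.28 mg/L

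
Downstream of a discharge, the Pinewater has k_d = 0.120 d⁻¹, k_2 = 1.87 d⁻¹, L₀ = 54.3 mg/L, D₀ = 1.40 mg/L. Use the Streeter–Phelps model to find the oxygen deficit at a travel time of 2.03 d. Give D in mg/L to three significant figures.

k_d L₀/(k_2−k_d) = 0.120×54.3/(1.87−0.120) = 6.516/1.750 = 3.723 mg/L.
e^(−k_d t) = e^(−0.120×2.030) = 0.7838; e^(−k_2 t) = e^(−1.87×2.030) = 0.02246.
D = 3.723 × (0.7838 − 0.02246) + 1.40 × 0.02246 = 2.835 + 0.03144 = 2.866 mg/L.

D ≈ 2.87 mg/L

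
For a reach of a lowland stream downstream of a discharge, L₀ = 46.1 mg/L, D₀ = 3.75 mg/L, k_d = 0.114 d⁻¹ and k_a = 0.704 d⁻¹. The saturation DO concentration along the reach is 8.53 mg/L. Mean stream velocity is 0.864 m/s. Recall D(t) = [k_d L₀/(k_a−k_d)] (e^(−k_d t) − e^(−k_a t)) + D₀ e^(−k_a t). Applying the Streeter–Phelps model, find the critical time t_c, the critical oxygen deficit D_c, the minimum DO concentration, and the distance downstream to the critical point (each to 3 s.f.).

t_c ≈ 2.16 d; D_c ≈ 5.84 mg/L; min DO ≈ 2.69 mg/L; x_c ≈ 161 km

At the critical point dD/dt = 0, so k_d L₀ e^(−k_d t) = k_a D. Substituting D(t) from the Streeter–Phelps equation and solving for t gives
t_c = ln[(k_a/k_d)(1 − D₀(k_a−k_d)/(k_d L₀))] / (k_a−k_d).
Here k_a−k_d = 0.5900 d⁻¹ and 1 − D₀(k_a−k_d)/(k_d L₀) = 1 − 3.75×0.5900/(0.114×46.1) = 0.5790, so
t_c = ln(6.175 × 0.5790) / 0.5900 = 1.274 / 0.5900 = 2.160 d.
L(t_c) = L₀ e^(−k_d t_c) = 46.1 × 0.7818 = 36.04 mg/L, and at the critical point k_a D_c = k_d L, so D_c = (0.114/0.704) × 36.04 = 5.836 mg/L.
Minimum DO = C_s − D_c = 8.53 − 5.836 = 2.694 mg/L.
x_c = v t_c = 0.864 m/s × 2.160 d × 86400 s/d = 161200 m ≈ 161 km.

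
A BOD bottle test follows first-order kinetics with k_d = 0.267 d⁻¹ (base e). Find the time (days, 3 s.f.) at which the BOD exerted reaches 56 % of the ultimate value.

t ≈ 3.07 d

y/L₀ = 1 − e^(−k_d t) = 0.56 ⇒ e^(−k_d t) = 0.440
t = −ln(0.440) / 0.267 = 0.8210 / 0.267 = 3.075 d.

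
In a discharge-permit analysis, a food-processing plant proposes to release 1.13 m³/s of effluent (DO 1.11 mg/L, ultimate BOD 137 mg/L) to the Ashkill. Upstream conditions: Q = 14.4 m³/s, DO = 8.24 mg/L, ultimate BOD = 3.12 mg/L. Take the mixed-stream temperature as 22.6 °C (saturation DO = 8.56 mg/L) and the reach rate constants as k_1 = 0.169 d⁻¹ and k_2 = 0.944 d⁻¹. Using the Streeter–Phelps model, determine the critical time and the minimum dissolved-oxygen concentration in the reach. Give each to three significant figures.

Mixed DO = (14.4×8.24 + 1.13×1.11)/(14.4+1.13) = 119.9/15.53 = 7.721 mg/L.
Mixed L₀ = (14.4×3.12 + 1.13×137)/(15.53) = 199.7/15.53 = 12.86 mg/L.
Initial deficit D₀ = C_s − DO₀ = 8.56 − 7.721 = 0.8388 mg/L.
t_c = (1/0.7750) ln[(0.944/0.169)(1 − 0.8388×0.7750/(0.169×12.86))] = 1.290 × ln(3.915) = 1.761 d.
D_c = (0.169/0.944) × 12.86 × e^(−0.169×1.761) = 0.1790 × 12.86 × 0.7426 = 1.710 mg/L.
Minimum DO = 8.56 − 1.710 = 6.850 mg/L.

t_c ≈ 1.76 d; minimum DO ≈ 6.85 mg/L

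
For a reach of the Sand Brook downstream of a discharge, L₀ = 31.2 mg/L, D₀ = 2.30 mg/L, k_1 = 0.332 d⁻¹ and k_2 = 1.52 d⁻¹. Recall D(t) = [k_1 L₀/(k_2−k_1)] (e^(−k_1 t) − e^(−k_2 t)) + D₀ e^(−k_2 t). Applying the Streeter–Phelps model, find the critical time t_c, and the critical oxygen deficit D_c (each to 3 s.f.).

t_c ≈ 1.02 d; D_c ≈ 4.85 mg/L

With k_2/k_1 = 4.578 and 1 − D₀(k_2−k_1)/(k_1 L₀) = 0.7362,
t_c = ln(4.578 × 0.7362) / (1.52 − 0.332) = ln(3.371) / 1.188 = 1.215/1.188 = 1.023 d.
L(t_c) = L₀ e^(−k_1 t_c) = 31.2 × 0.7121 = 22.22 mg/L, and at the critical point k_2 D_c = k_1 L, so D_c = (0.332/1.52) × 22.22 = 4.853 mg/L.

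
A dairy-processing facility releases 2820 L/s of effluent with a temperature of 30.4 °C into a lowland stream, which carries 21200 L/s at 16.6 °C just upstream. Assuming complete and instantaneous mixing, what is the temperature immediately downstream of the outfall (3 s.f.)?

Flow-weighted mixing: C = (Q_r C_r + Q_w C_w)/(Q_r + Q_w)
= (21200×16.6 + 2820×30.4)/(21200 + 2820) = 437600/24020 = 18.22 °C.

18.2 °C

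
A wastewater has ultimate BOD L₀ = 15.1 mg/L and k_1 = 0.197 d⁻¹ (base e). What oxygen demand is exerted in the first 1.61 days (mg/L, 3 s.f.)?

y ≈ 4.10 mg/L

y_t = L₀(1 − e^(−k_1 t)) = 15.1 × (1 − e^(−0.197×1.61))
= 15.1 × (1 − 0.7282) = 15.1 × 0.2718 = 4.104 mg/L.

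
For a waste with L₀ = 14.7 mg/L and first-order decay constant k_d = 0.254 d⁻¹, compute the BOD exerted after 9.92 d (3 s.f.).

y_t = L₀(1 − e^(−k_d t)) = 14.7 × (1 − e^(−0.254×9.92))
= 14.7 × (1 − 0.08049) = 14.7 × 0.9195 = 13.52 mg/L.

y ≈ 13.5 mg/L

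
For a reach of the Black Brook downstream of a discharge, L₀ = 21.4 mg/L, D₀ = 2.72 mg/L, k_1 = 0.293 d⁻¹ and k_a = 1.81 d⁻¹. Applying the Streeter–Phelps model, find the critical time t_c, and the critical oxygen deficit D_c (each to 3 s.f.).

t_c ≈ 0.493 d; D_c ≈ 3.00 mg/L

With k_a/k_1 = 6.177 and 1 − D₀(k_a−k_1)/(k_1 L₀) = 0.3419,
t_c = ln(6.177 × 0.3419) / (1.81 − 0.293) = ln(2.112) / 1.517 = 0.7478/1.517 = 0.4929 d.
D_c = (k_1/k_a) L₀ e^(−k_1 t_c) = (0.293/1.81) × 21.4 × e^(−0.293×0.4929) = 0.1619 × 21.4 × 0.8655 = 2.998 mg/L.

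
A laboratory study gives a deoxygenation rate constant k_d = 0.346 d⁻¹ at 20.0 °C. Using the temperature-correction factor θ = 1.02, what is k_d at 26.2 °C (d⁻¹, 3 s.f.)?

k_d(T₂) = k_d(T₁) · θ^(T₂−T₁) = 0.346 × 1.02^(26.2−20.0)
= 0.346 × 1.02^6.20 = 0.346 × 1.131 = 0.3912 d⁻¹.

k_d ≈ 0.391 d⁻¹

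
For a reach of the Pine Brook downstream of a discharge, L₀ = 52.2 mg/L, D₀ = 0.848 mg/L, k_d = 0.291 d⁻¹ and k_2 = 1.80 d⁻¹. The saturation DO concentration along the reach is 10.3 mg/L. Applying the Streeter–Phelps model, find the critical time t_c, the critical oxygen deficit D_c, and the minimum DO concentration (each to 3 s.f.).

t_c ≈ 1.15 d; D_c ≈ 6.04 mg/L; min DO ≈ 4.26 mg/L

At the critical point dD/dt = 0, so k_d L₀ e^(−k_d t) = k_2 D. Substituting D(t) from the Streeter–Phelps equation and solving for t gives
t_c = ln[(k_2/k_d)(1 − D₀(k_2−k_d)/(k_d L₀))] / (k_2−k_d).
Here k_2−k_d = 1.509 d⁻¹ and 1 − D₀(k_2−k_d)/(k_d L₀) = 1 − 0.848×1.509/(0.291×52.2) = 0.9158, so
t_c = ln(6.186 × 0.9158) / 1.509 = 1.734 / 1.509 = 1.149 d.
D_c = (k_d/k_2) L₀ e^(−k_d t_c) = (0.291/1.80) × 52.2 × e^(−0.291×1.149) = 0.1617 × 52.2 × 0.7157 = 6.040 mg/L.
Minimum DO = C_s − D_c = 10.3 − 6.040 = 4.260 mg/L.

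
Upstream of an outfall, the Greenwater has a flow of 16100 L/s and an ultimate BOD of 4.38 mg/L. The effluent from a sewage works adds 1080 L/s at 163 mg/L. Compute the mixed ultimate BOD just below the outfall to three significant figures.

14.4 mg/L

Flow-weighted mixing: C = (Q_r C_r + Q_w C_w)/(Q_r + Q_w)
= (16100×4.38 + 1080×163)/(16100 + 1080) = 246600/17180 = 14.35 mg/L.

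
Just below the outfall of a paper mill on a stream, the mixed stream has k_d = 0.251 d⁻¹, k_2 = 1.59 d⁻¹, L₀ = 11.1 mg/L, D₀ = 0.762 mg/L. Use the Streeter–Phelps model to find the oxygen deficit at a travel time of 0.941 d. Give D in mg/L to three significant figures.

D ≈ 1.35 mg/L

k_d L₀/(k_2−k_d) = 0.251×11.1/(1.59−0.251) = 2.786/1.339 = 2.081 mg/L.
e^(−k_d t) = e^(−0.251×0.9410) = 0.7896; e^(−k_2 t) = e^(−1.59×0.9410) = 0.2240.
D = 2.081 × (0.7896 − 0.2240) + 0.762 × 0.2240 = 1.177 + 0.1707 = 1.348 mg/L.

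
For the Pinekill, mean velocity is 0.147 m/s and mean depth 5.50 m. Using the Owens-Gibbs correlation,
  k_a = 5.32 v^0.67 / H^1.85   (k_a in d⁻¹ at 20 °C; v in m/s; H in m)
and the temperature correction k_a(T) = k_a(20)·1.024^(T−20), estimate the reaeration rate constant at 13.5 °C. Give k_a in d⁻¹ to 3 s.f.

k_a ≈ 0.0539 d⁻¹

k_a(20) = 5.32 × 0.147^0.67 / 5.50^1.85 = 5.32 × 0.2768 / 23.42 = 0.06286 d⁻¹.
k_a(13.5) = 0.06286 × 1.024^(13.5−20) = 0.06286 × 0.8571 = 0.05388 d⁻¹.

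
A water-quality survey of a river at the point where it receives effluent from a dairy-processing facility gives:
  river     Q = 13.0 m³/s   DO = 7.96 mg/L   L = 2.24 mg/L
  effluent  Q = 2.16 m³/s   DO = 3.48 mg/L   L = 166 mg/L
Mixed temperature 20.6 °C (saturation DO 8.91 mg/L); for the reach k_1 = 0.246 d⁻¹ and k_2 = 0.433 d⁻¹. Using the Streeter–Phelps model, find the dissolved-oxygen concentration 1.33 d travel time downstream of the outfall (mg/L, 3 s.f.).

DO ≈ 2.68 mg/L

Mixed DO = (13.0×7.96 + 2.16×3.48)/(13.0+2.16) = 111.0/15.16 = 7.322 mg/L.
Mixed L₀ = (13.0×2.24 + 2.16×166)/(15.16) = 387.7/15.16 = 25.57 mg/L.
Initial deficit D₀ = C_s − DO₀ = 8.91 − 7.322 = 1.588 mg/L.
D(1.33) = [0.246×25.57/(0.433−0.246)](e^(−0.246×1.33) − e^(−0.433×1.33)) + 1.588 e^(−0.433×1.33)
= 33.64 × (0.7210 − 0.5622) + 1.588 × 0.5622 = 6.233 mg/L.
DO = 8.91 − 6.233 = 2.677 mg/L.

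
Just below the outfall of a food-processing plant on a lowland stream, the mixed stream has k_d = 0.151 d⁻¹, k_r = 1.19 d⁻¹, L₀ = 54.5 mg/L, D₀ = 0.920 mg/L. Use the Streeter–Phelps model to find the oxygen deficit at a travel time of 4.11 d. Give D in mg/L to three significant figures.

D ≈ 4.21 mg/L

k_d L₀/(k_r−k_d) = 0.151×54.5/(1.19−0.151) = 8.229/1.039 = 7.921 mg/L.
e^(−k_d t) = e^(−0.151×4.110) = 0.5376; e^(−k_r t) = e^(−1.19×4.110) = 0.007515.
D = 7.921 × (0.5376 − 0.007515) + 0.920 × 0.007515 = 4.199 + 0.006913 = 4.206 mg/L.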